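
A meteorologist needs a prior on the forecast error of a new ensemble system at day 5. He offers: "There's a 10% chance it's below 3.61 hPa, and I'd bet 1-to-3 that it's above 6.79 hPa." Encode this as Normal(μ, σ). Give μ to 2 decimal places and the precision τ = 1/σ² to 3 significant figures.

The p-quantile of Normal(μ,σ) is μ + z_p·σ, with z_{0.1} = -1.282 and z_{0.75} = 0.6745.
Eliminate σ: μ = (z₂·x₁ − z₁·x₂)/(z₂ − z₁) = (0.6745·3.61 − (-1.282)·6.79)/1.956 = 5.69.
Then σ = (x₂ − x₁)/(z₂ − z₁) = (6.79 − 3.61)/1.956 = 1.63.
Precision τ = 1/σ² = 1/1.626² = 0.378.

μ = 5.69, τ = 0.378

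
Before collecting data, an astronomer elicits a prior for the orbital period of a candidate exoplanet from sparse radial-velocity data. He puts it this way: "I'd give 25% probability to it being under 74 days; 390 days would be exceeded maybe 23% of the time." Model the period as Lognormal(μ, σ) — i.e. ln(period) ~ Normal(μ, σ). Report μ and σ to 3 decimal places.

μ ≈ 5.097, σ ≈ 1.176

If T ~ Lognormal(μ,σ) then ln T ~ Normal(μ,σ), so the p-quantile of ln T is μ + z_p·σ.
ln(74) = 4.304 and ln(390) = 5.966; z_{0.25} = -0.6745, z_{0.77} = 0.7388.
σ = (5.966 − 4.304)/(0.7388 − (-0.6745)) = 1.176.
μ = 4.304 − (-0.6745)·1.176 = 5.097.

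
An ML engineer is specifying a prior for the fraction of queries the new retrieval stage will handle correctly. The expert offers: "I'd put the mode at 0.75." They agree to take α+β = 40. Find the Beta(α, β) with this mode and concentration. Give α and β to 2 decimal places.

α = 29.50, β = 10.50

For α,β > 1 the Beta mode is (α−1)/(α+β−2). With α+β = 40, the mode is (α−1)/38.
Set (α−1)/38 = 0.75 → α = 1 + 0.75·38 = 29.50.
β = 40 − α = 10.50.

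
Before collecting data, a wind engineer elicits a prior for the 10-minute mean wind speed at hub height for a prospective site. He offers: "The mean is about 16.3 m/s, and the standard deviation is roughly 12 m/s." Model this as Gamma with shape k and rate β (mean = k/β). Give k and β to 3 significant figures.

For Gamma(k, rate β): mean = k/β, variance = k/β², so CV = 1/√k.
CV = SD/mean = 12/16.3 = 0.7362, hence k = 1/CV² = 1.85.
Then β = k/mean = 1.85/16.3 = 0.113.

k ≈ 1.85, β ≈ 0.113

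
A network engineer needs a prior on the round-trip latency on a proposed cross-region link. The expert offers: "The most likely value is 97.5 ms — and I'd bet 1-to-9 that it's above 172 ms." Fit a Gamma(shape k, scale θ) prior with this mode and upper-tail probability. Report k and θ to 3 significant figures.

k ≈ 6.9, θ ≈ 16.5

Gamma(k,θ) with k>1 has mode (k−1)θ, so θ = 97.5/(k−1).
Need P(X < 172) = 0.9 with θ tied to k this way. Start at k = 2, θ = 97.5: P(X<172) ≈ 0.526.
Too low — raise k to concentrate. Iterating converges to k ≈ 6.9.
Then θ = 97.5/(6.9−1) ≈ 16.5.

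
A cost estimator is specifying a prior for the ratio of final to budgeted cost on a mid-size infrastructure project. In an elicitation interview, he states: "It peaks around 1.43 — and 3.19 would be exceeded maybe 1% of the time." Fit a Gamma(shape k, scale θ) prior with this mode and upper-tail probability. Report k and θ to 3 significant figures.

Gamma(k,θ) with k>1 has mode (k−1)θ, so θ = 1.43/(k−1).
Need P(X < 3.19) = 0.99 with θ tied to k this way. Start at k = 2, θ = 1.43: P(X<3.19) ≈ 0.653.
Too low — raise k to concentrate. Iterating converges to k ≈ 8.47.
Then θ = 1.43/(8.47−1) ≈ 0.191.

k ≈ 8.47, θ ≈ 0.191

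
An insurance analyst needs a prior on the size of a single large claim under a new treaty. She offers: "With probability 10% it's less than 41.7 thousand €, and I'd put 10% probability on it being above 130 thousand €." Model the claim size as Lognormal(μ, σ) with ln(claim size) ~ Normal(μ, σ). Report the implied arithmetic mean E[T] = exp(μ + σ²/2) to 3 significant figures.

E[T] ≈ 81.2 thousand €

If T ~ Lognormal(μ,σ) then ln T ~ Normal(μ,σ), so the p-quantile of ln T is μ + z_p·σ.
ln(41.7) = 3.731 and ln(130) = 4.868; z_{0.1} = -1.282, z_{0.9} = 1.282.
σ = (4.868 − 3.731)/(1.282 − (-1.282)) = 0.444.
μ = 3.731 − (-1.282)·0.444 = 4.299.
E[T] = exp(μ + σ²/2) = exp(4.299 + 0.0984) = 81.2 thousand €.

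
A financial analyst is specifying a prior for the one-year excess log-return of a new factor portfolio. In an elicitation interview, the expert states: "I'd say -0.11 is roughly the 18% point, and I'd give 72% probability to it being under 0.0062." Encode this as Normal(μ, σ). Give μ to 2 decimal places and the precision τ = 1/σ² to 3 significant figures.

μ = -0.04, τ = 166

For Normal(μ,σ), the p-quantile is μ + z_p·σ. Here z_{0.18} = -0.9154, z_{0.72} = 0.5828.
So -0.11 = μ − 0.9154σ and 0.0062 = μ + 0.5828σ.
Subtracting: σ = (0.0062 − -0.11)/(0.5828 − (-0.9154)) = 0.08.
Then μ = -0.11 − (-0.9154)·0.08 = -0.04.
Precision τ = 1/σ² = 1/0.07756² = 166.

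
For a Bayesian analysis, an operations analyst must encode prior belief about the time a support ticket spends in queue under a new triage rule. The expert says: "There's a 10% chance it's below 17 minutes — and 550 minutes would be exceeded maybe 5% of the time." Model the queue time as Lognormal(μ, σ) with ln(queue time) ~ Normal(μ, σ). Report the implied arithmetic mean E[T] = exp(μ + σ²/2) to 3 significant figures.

If T ~ Lognormal(μ,σ) then ln T ~ Normal(μ,σ), so the p-quantile of ln T is μ + z_p·σ.
ln(17) = 2.833 and ln(550) = 6.31; z_{0.1} = -1.282, z_{0.95} = 1.645.
σ = (6.31 − 2.833)/(1.645 − (-1.282)) = 1.188.
μ = 2.833 − (-1.282)·1.188 = 4.356.
E[T] = exp(μ + σ²/2) = exp(4.356 + 0.7057) = 158 minutes.

E[T] ≈ 158 minutes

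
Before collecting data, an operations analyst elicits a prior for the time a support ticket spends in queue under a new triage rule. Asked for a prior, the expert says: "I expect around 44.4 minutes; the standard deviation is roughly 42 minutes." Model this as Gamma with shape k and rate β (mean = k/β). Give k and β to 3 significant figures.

k ≈ 1.12, β ≈ 0.0252

For Gamma(k, rate β): mean = k/β, variance = k/β², so CV = 1/√k.
CV = SD/mean = 42/44.4 = 0.9459, hence k = 1/CV² = 1.12.
Then β = k/mean = 1.12/44.4 = 0.0252.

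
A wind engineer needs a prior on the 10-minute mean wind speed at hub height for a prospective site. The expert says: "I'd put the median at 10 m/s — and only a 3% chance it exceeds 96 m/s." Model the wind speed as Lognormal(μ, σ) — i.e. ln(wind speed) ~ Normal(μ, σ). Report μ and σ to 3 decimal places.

If T ~ Lognormal(μ,σ) then ln T ~ Normal(μ,σ), so the p-quantile of ln T is μ + z_p·σ.
ln(10) = 2.303 and ln(96) = 4.564; z_{0.5} = 0, z_{0.97} = 1.881.
σ = (4.564 − 2.303)/(1.881 − (0)) = 1.203.
μ = 2.303 − (0)·1.203 = 2.303.

μ ≈ 2.303, σ ≈ 1.203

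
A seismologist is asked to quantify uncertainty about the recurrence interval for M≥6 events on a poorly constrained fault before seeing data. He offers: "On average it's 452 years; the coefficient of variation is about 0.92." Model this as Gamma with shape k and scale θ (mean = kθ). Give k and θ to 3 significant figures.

For Gamma(k, scale θ): mean = kθ, variance = kθ², so CV = 1/√k.
CV = 0.92, hence k = 1/CV² = 1.18.
Then θ = mean/k = 452/1.18 = 383.

k ≈ 1.18, θ ≈ 383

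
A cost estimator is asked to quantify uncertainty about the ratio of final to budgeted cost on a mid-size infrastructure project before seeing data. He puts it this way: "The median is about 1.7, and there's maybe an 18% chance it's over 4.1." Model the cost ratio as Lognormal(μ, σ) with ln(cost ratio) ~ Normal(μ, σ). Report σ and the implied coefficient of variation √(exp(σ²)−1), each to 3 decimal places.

σ ≈ 0.962, CV ≈ 1.234

If T ~ Lognormal(μ,σ) then ln T ~ Normal(μ,σ), so the p-quantile of ln T is μ + z_p·σ.
ln(1.7) = 0.5306 and ln(4.1) = 1.411; z_{0.5} = 0, z_{0.82} = 0.9154.
σ = (1.411 − 0.5306)/(0.9154 − (0)) = 0.962.
μ = 0.5306 − (0)·0.962 = 0.531.
CV = √(exp(σ²)−1) = √(exp(0.9250)−1) = 1.234.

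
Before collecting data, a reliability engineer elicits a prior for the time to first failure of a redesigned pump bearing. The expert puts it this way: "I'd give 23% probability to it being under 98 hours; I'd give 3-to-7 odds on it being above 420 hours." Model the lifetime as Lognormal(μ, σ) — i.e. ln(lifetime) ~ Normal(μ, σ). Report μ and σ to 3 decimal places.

If T ~ Lognormal(μ,σ) then ln T ~ Normal(μ,σ), so the p-quantile of ln T is μ + z_p·σ.
ln(98) = 4.585 and ln(420) = 6.04; z_{0.23} = -0.7388, z_{0.7} = 0.5244.
σ = (6.04 − 4.585)/(0.5244 − (-0.7388)) = 1.152.
μ = 4.585 − (-0.7388)·1.152 = 5.436.

μ ≈ 5.436, σ ≈ 1.152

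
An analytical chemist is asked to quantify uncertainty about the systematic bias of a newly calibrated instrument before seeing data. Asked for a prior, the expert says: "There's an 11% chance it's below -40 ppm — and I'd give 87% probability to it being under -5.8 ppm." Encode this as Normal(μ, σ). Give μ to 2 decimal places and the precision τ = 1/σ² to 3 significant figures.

μ = -22.17, τ = 0.00473

The p-quantile of Normal(μ,σ) is μ + z_p·σ, with z_{0.11} = -1.227 and z_{0.87} = 1.126.
Eliminate σ: μ = (z₂·x₁ − z₁·x₂)/(z₂ − z₁) = (1.126·-40 − (-1.227)·-5.8)/2.353 = -22.17.
Then σ = (x₂ − x₁)/(z₂ − z₁) = (-5.8 − -40)/2.353 = 14.54.
Precision τ = 1/σ² = 1/14.54² = 0.00473.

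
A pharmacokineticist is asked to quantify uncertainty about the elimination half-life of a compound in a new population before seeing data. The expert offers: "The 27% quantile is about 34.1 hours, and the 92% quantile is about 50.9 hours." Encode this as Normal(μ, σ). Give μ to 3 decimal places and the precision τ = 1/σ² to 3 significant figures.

The p-quantile of Normal(μ,σ) is μ + z_p·σ, with z_{0.27} = -0.6128 and z_{0.92} = 1.405.
Eliminate σ: μ = (z₂·x₁ − z₁·x₂)/(z₂ − z₁) = (1.405·34.1 − (-0.6128)·50.9)/2.018 = 39.202.
Then σ = (x₂ − x₁)/(z₂ − z₁) = (50.9 − 34.1)/2.018 = 8.326.
Precision τ = 1/σ² = 1/8.326² = 0.0144.

μ = 39.202, τ = 0.0144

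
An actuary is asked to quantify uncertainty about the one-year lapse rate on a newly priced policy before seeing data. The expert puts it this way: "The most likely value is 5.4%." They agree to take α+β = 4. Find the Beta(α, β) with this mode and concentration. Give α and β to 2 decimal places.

α = 1.11, β = 2.89

For α,β > 1 the Beta mode is (α−1)/(α+β−2). With α+β = 4, the mode is (α−1)/2.
Set (α−1)/2 = 0.054 → α = 1 + 0.054·2 = 1.11.
β = 4 − α = 2.89.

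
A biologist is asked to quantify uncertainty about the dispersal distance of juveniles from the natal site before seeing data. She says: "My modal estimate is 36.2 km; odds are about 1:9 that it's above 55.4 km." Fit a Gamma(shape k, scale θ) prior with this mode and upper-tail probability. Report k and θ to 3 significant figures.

Gamma(k,θ) with k>1 has mode (k−1)θ, so θ = 36.2/(k−1).
Need P(X < 55.4) = 0.9 with θ tied to k this way. Start at k = 2, θ = 36.2: P(X<55.4) ≈ 0.452.
Too low — raise k to concentrate. Iterating converges to k ≈ 11.3.
Then θ = 36.2/(11.3−1) ≈ 3.51.

k ≈ 11.3, θ ≈ 3.51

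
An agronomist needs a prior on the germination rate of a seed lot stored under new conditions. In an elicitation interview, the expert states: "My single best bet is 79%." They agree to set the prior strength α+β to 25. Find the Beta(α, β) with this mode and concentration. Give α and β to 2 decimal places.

α = 19.17, β = 5.83

For α,β > 1 the Beta mode is (α−1)/(α+β−2). With α+β = 25, the mode is (α−1)/23.
Set (α−1)/23 = 0.79 → α = 1 + 0.79·23 = 19.17.
β = 25 − α = 5.83.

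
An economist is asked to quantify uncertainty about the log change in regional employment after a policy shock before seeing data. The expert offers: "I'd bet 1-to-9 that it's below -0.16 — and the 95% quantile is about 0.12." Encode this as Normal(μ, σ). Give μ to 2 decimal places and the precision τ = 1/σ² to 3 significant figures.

μ = -0.04, τ = 109

The p-quantile of Normal(μ,σ) is μ + z_p·σ, with z_{0.1} = -1.282 and z_{0.95} = 1.645.
Eliminate σ: μ = (z₂·x₁ − z₁·x₂)/(z₂ − z₁) = (1.645·-0.16 − (-1.282)·0.12)/2.926 = -0.04.
Then σ = (x₂ − x₁)/(z₂ − z₁) = (0.12 − -0.16)/2.926 = 0.10.
Precision τ = 1/σ² = 1/0.09568² = 109.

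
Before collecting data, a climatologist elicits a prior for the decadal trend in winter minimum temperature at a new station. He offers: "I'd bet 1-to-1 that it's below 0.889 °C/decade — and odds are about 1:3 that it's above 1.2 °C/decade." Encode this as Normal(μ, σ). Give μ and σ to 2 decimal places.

μ = 0.89, σ = 0.46

The p-quantile of Normal(μ,σ) is μ + z_p·σ, with z_{0.5} = 0 and z_{0.75} = 0.6745.
Eliminate σ: μ = (z₂·x₁ − z₁·x₂)/(z₂ − z₁) = (0.6745·0.889 − (0)·1.2)/0.6745 = 0.89.
Then σ = (x₂ − x₁)/(z₂ − z₁) = (1.2 − 0.889)/0.6745 = 0.46.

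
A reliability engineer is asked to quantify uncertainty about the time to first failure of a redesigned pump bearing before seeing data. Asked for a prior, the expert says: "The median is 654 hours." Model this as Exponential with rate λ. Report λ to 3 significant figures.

Exponential median = ln 2 / λ, so λ = ln 2 / 654.0 = 0.00106.

λ ≈ 0.00106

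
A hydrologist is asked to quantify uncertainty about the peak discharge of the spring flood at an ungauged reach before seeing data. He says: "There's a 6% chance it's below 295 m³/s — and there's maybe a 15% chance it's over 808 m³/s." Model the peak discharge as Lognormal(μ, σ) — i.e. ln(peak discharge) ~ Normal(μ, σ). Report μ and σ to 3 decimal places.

μ ≈ 6.292, σ ≈ 0.389

If T ~ Lognormal(μ,σ) then ln T ~ Normal(μ,σ), so the p-quantile of ln T is μ + z_p·σ.
ln(295) = 5.687 and ln(808) = 6.695; z_{0.06} = -1.555, z_{0.85} = 1.036.
σ = (6.695 − 5.687)/(1.036 − (-1.555)) = 0.389.
μ = 5.687 − (-1.555)·0.389 = 6.292.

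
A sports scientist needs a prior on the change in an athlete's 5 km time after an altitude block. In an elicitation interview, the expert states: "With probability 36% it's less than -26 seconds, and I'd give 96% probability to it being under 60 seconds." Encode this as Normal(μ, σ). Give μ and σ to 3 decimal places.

For Normal(μ,σ), the p-quantile is μ + z_p·σ. Here z_{0.36} = -0.3585, z_{0.96} = 1.751.
So -26 = μ − 0.3585σ and 60 = μ + 1.751σ.
Subtracting: σ = (60 − -26)/(1.751 − (-0.3585)) = 40.775.
Then μ = -26 − (-0.3585)·40.775 = -11.384.

μ = -11.384, σ = 40.775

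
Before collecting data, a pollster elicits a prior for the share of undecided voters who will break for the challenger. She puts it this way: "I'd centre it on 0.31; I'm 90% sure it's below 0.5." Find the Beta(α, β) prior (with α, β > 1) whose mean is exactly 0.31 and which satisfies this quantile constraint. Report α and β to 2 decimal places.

With mean 0.31 fixed, write α = 0.31s, β = 0.69s where s = α+β.
Need P(θ < 0.5) = 0.9 under Beta(0.31s, 0.69s). Normal approximation: (q−m)/√(m(1−m)/s) ≈ z_{0.9} = 1.28, so s ≈ 0.31·0.69·(1.28)²/(0.5−0.31)² = 9.7.
At s = 9.7: P(θ<0.5) ≈ 0.896. Adjusting to match 0.9 gives s ≈ 10.16.
So α = 0.31·10.16 ≈ 3.15, β = 0.69·10.16 ≈ 7.01.

α ≈ 3.15, β ≈ 7.01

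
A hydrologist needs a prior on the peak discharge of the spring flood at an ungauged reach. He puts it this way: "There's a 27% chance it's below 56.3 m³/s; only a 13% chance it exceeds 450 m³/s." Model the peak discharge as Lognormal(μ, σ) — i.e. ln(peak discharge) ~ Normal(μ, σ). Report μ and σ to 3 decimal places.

If T ~ Lognormal(μ,σ) then ln T ~ Normal(μ,σ), so the p-quantile of ln T is μ + z_p·σ.
ln(56.3) = 4.031 and ln(450) = 6.109; z_{0.27} = -0.6128, z_{0.87} = 1.126.
σ = (6.109 − 4.031)/(1.126 − (-0.6128)) = 1.195.
μ = 4.031 − (-0.6128)·1.195 = 4.763.

μ ≈ 4.763, σ ≈ 1.195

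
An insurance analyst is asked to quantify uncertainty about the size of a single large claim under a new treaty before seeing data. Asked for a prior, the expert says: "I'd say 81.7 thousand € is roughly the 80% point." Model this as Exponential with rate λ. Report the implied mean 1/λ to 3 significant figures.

P(T < 81.7) = 1 − e^(−λ·81.7) = 0.8, so λ = −ln(1−0.8)/81.7 = −ln(0.2)/81.7 = 0.0197.
Mean = 1/λ = 50.8 thousand €.

mean ≈ 50.8 thousand €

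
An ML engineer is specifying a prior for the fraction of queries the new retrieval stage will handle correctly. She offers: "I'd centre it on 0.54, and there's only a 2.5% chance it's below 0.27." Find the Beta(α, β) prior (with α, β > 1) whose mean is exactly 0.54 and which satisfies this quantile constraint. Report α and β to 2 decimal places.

With mean 0.54 fixed, write α = 0.54s, β = 0.46s where s = α+β.
Need P(θ < 0.27) = 0.025 under Beta(0.54s, 0.46s). Normal approximation: (q−m)/√(m(1−m)/s) ≈ z_{0.025} = -1.96, so s ≈ 0.54·0.46·(-1.96)²/(0.27−0.54)² = 13.1.
At s = 13.1: P(θ<0.27) ≈ 0.021. Adjusting to match 0.025 gives s ≈ 12.16.
So α = 0.54·12.16 ≈ 6.57, β = 0.46·12.16 ≈ 5.59.

α ≈ 6.57, β ≈ 5.59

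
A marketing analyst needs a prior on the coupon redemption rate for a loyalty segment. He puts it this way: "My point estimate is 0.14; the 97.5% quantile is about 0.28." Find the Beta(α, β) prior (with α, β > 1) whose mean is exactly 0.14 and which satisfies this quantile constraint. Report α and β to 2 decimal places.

With mean 0.14 fixed, write α = 0.14s, β = 0.86s where s = α+β.
Need P(θ < 0.28) = 0.975 under Beta(0.14s, 0.86s). Normal approximation: (q−m)/√(m(1−m)/s) ≈ z_{0.975} = 1.96, so s ≈ 0.14·0.86·(1.96)²/(0.28−0.14)² = 23.6.
At s = 23.6: P(θ<0.28) ≈ 0.959. Adjusting to match 0.975 gives s ≈ 30.92.
So α = 0.14·30.92 ≈ 4.33, β = 0.86·30.92 ≈ 26.59.

α ≈ 4.33, β ≈ 26.59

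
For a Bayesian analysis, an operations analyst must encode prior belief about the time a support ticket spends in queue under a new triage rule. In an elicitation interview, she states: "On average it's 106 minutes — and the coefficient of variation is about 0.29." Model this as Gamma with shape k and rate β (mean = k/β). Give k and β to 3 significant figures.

For Gamma(k, rate β): mean = k/β, variance = k/β², so CV = 1/√k.
CV = 0.29, hence k = 1/CV² = 11.9.
Then β = k/mean = 11.9/106 = 0.112.

k ≈ 11.9, β ≈ 0.112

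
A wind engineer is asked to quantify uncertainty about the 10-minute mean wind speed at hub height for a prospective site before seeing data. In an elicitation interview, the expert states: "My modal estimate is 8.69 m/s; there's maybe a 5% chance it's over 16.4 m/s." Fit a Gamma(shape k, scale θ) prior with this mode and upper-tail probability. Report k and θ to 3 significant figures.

Gamma(k,θ) with k>1 has mode (k−1)θ, so θ = 8.69/(k−1).
Need P(X < 16.4) = 0.95 with θ tied to k this way. Start at k = 2, θ = 8.69: P(X<16.4) ≈ 0.563.
Too low — raise k to concentrate. Iterating converges to k ≈ 7.89.
Then θ = 8.69/(7.89−1) ≈ 1.26.

k ≈ 7.89, θ ≈ 1.26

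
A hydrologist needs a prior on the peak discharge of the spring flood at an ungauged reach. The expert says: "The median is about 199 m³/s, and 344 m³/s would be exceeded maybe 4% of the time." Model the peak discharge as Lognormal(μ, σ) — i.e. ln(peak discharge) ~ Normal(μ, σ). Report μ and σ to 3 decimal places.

μ ≈ 5.293, σ ≈ 0.313

If T ~ Lognormal(μ,σ) then ln T ~ Normal(μ,σ), so the p-quantile of ln T is μ + z_p·σ.
ln(199) = 5.293 and ln(344) = 5.841; z_{0.5} = 0, z_{0.96} = 1.751.
σ = (5.841 − 5.293)/(1.751 − (0)) = 0.313.
μ = 5.293 − (0)·0.313 = 5.293.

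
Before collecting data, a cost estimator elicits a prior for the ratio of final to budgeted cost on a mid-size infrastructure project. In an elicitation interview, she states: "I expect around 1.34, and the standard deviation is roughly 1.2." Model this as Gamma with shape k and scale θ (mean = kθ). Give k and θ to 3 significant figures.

k ≈ 1.25, θ ≈ 1.07

For Gamma(k, scale θ): mean = kθ, variance = kθ², so CV = 1/√k.
CV = SD/mean = 1.2/1.34 = 0.8955, hence k = 1/CV² = 1.25.
Then θ = mean/k = 1.34/1.25 = 1.07.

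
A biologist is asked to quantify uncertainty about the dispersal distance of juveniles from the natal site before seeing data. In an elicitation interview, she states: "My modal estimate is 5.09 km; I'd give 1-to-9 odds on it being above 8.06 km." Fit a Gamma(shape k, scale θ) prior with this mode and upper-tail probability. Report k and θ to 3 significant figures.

Gamma(k,θ) with k>1 has mode (k−1)θ, so θ = 5.09/(k−1).
Need P(X < 8.06) = 0.9 with θ tied to k this way. Start at k = 2, θ = 5.09: P(X<8.06) ≈ 0.470.
Too low — raise k to concentrate. Iterating converges to k ≈ 9.88.
Then θ = 5.09/(9.88−1) ≈ 0.573.

k ≈ 9.88, θ ≈ 0.573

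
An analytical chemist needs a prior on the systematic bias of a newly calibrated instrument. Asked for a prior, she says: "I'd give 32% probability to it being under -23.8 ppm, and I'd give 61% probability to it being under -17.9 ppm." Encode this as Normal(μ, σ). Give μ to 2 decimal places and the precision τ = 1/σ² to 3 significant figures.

μ = -20.11, τ = 0.016

For Normal(μ,σ), the p-quantile is μ + z_p·σ. Here z_{0.32} = -0.4677, z_{0.61} = 0.2793.
So -23.8 = μ − 0.4677σ and -17.9 = μ + 0.2793σ.
Subtracting: σ = (-17.9 − -23.8)/(0.2793 − (-0.4677)) = 7.90.
Then μ = -23.8 − (-0.4677)·7.90 = -20.11.
Precision τ = 1/σ² = 1/7.898² = 0.016.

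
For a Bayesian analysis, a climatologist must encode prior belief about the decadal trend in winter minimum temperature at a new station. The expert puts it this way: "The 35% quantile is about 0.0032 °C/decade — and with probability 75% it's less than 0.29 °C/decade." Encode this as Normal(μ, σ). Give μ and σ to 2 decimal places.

μ = 0.11, σ = 0.27

For Normal(μ,σ), the p-quantile is μ + z_p·σ. Here z_{0.35} = -0.3853, z_{0.75} = 0.6745.
So 0.0032 = μ − 0.3853σ and 0.29 = μ + 0.6745σ.
Subtracting: σ = (0.29 − 0.0032)/(0.6745 − (-0.3853)) = 0.27.
Then μ = 0.0032 − (-0.3853)·0.27 = 0.11.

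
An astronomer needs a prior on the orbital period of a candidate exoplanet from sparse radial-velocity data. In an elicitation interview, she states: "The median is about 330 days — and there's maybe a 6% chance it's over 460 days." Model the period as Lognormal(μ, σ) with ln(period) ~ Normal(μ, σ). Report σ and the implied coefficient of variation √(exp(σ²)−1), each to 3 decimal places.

If T ~ Lognormal(μ,σ) then ln T ~ Normal(μ,σ), so the p-quantile of ln T is μ + z_p·σ.
ln(330) = 5.799 and ln(460) = 6.131; z_{0.5} = 0, z_{0.94} = 1.555.
σ = (6.131 − 5.799)/(1.555 − (0)) = 0.214.
μ = 5.799 − (0)·0.214 = 5.799.
CV = √(exp(σ²)−1) = √(exp(0.0456)−1) = 0.216.

σ ≈ 0.214, CV ≈ 0.216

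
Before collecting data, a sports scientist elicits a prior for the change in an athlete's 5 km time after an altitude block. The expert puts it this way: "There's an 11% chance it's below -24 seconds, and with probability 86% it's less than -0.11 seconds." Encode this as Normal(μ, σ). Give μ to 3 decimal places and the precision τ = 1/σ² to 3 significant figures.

μ = -11.298, τ = 0.00932

For Normal(μ,σ), the p-quantile is μ + z_p·σ. Here z_{0.11} = -1.227, z_{0.86} = 1.08.
So -24 = μ − 1.227σ and -0.11 = μ + 1.08σ.
Subtracting: σ = (-0.11 − -24)/(1.08 − (-1.227)) = 10.356.
Then μ = -24 − (-1.227)·10.356 = -11.298.
Precision τ = 1/σ² = 1/10.36² = 0.00932.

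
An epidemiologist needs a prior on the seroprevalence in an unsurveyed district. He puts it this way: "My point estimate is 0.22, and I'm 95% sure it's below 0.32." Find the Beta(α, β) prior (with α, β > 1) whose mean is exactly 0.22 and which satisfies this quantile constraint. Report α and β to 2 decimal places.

With mean 0.22 fixed, write α = 0.22s, β = 0.78s where s = α+β.
Need P(θ < 0.32) = 0.95 under Beta(0.22s, 0.78s). Normal approximation: (q−m)/√(m(1−m)/s) ≈ z_{0.95} = 1.64, so s ≈ 0.22·0.78·(1.64)²/(0.32−0.22)² = 46.4.
At s = 46.4: P(θ<0.32) ≈ 0.941. Adjusting to match 0.95 gives s ≈ 51.49.
So α = 0.22·51.49 ≈ 11.33, β = 0.78·51.49 ≈ 40.17.

α ≈ 11.33, β ≈ 40.17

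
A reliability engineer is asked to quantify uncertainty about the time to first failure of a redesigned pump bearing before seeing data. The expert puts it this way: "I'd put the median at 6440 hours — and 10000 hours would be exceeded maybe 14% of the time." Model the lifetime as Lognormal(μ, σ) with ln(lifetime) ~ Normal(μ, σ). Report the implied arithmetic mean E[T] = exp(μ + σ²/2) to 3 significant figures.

E[T] ≈ 7000 hours

If T ~ Lognormal(μ,σ) then ln T ~ Normal(μ,σ), so the p-quantile of ln T is μ + z_p·σ.
ln(6440) = 8.77 and ln(10000) = 9.21; z_{0.5} = 0, z_{0.86} = 1.08.
σ = (9.21 − 8.77)/(1.08 − (0)) = 0.407.
μ = 8.77 − (0)·0.407 = 8.770.
E[T] = exp(μ + σ²/2) = exp(8.770 + 0.0830) = 7000 hours.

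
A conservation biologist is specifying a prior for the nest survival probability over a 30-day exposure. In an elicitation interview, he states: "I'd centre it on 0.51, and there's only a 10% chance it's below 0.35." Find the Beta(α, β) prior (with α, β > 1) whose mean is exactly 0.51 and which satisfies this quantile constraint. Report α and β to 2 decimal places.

α ≈ 8.03, β ≈ 7.71

With mean 0.51 fixed, write α = 0.51s, β = 0.49s where s = α+β.
Need P(θ < 0.35) = 0.1 under Beta(0.51s, 0.49s). Normal approximation: (q−m)/√(m(1−m)/s) ≈ z_{0.1} = -1.28, so s ≈ 0.51·0.49·(-1.28)²/(0.35−0.51)² = 16.0.
At s = 16.0: P(θ<0.35) ≈ 0.098. Adjusting to match 0.1 gives s ≈ 15.74.
So α = 0.51·15.74 ≈ 8.03, β = 0.49·15.74 ≈ 7.71.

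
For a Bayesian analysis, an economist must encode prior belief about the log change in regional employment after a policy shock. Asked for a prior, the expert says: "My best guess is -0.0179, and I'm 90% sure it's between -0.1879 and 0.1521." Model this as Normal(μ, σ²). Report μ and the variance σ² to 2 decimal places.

μ = -0.02, σ² = 0.01

A symmetric 90% interval runs μ ± z·σ with z = 1.645.
Half-width = 0.17, so σ = 0.17/1.645 = 0.103 and σ² = 0.01.
μ is the stated best guess, -0.02.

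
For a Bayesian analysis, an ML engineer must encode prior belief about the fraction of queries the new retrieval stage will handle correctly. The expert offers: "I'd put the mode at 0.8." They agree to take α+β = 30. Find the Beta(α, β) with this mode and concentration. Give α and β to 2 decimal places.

α = 23.40, β = 6.60

For α,β > 1 the Beta mode is (α−1)/(α+β−2). With α+β = 30, the mode is (α−1)/28.
Set (α−1)/28 = 0.8 → α = 1 + 0.8·28 = 23.40.
β = 30 − α = 6.60.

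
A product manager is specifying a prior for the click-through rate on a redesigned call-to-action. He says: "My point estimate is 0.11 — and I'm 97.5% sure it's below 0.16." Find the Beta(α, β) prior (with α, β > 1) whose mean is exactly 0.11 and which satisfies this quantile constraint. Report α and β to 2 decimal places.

With mean 0.11 fixed, write α = 0.11s, β = 0.89s where s = α+β.
Need P(θ < 0.16) = 0.975 under Beta(0.11s, 0.89s). Normal approximation: (q−m)/√(m(1−m)/s) ≈ z_{0.975} = 1.96, so s ≈ 0.11·0.89·(1.96)²/(0.16−0.11)² = 150.4.
At s = 150.4: P(θ<0.16) ≈ 0.965. Adjusting to match 0.975 gives s ≈ 176.57.
So α = 0.11·176.57 ≈ 19.42, β = 0.89·176.57 ≈ 157.15.

α ≈ 19.42, β ≈ 157.15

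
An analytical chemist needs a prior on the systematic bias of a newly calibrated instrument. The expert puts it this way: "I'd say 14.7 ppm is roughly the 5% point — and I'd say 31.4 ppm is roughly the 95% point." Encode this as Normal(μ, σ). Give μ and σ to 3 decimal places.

μ = 23.050, σ = 5.076

The p-quantile of Normal(μ,σ) is μ + z_p·σ, with z_{0.05} = -1.645 and z_{0.95} = 1.645.
Eliminate σ: μ = (z₂·x₁ − z₁·x₂)/(z₂ − z₁) = (1.645·14.7 − (-1.645)·31.4)/3.29 = 23.050.
Then σ = (x₂ − x₁)/(z₂ − z₁) = (31.4 − 14.7)/3.29 = 5.076.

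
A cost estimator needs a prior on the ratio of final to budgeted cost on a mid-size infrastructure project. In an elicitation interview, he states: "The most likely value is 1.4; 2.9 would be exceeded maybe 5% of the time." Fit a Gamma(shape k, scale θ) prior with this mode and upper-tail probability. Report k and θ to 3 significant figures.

k ≈ 6.21, θ ≈ 0.269

Gamma(k,θ) with k>1 has mode (k−1)θ, so θ = 1.4/(k−1).
Need P(X < 2.9) = 0.95 with θ tied to k this way. Start at k = 2, θ = 1.4: P(X<2.9) ≈ 0.613.
Too low — raise k to concentrate. Iterating converges to k ≈ 6.21.
Then θ = 1.4/(6.21−1) ≈ 0.269.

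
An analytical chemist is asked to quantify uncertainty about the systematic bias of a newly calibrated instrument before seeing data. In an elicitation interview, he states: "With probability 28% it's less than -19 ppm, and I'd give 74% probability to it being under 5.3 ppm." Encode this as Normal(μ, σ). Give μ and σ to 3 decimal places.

The p-quantile of Normal(μ,σ) is μ + z_p·σ, with z_{0.28} = -0.5828 and z_{0.74} = 0.6433.
Eliminate σ: μ = (z₂·x₁ − z₁·x₂)/(z₂ − z₁) = (0.6433·-19 − (-0.5828)·5.3)/1.226 = -7.450.
Then σ = (x₂ − x₁)/(z₂ − z₁) = (5.3 − -19)/1.226 = 19.818.

μ = -7.450, σ = 19.818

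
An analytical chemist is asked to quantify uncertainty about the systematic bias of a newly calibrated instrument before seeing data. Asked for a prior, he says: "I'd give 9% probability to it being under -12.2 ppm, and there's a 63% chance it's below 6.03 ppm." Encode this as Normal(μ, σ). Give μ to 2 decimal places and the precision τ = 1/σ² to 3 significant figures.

μ = 2.41, τ = 0.00842

The p-quantile of Normal(μ,σ) is μ + z_p·σ, with z_{0.09} = -1.341 and z_{0.63} = 0.3319.
Eliminate σ: μ = (z₂·x₁ − z₁·x₂)/(z₂ − z₁) = (0.3319·-12.2 − (-1.341)·6.03)/1.673 = 2.41.
Then σ = (x₂ − x₁)/(z₂ − z₁) = (6.03 − -12.2)/1.673 = 10.90.
Precision τ = 1/σ² = 1/10.9² = 0.00842.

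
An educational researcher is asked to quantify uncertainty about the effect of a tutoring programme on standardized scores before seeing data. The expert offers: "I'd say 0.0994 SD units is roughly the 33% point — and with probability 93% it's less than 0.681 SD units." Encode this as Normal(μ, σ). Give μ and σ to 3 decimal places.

μ = 0.233, σ = 0.304

The p-quantile of Normal(μ,σ) is μ + z_p·σ, with z_{0.33} = -0.4399 and z_{0.93} = 1.476.
Eliminate σ: μ = (z₂·x₁ − z₁·x₂)/(z₂ − z₁) = (1.476·0.0994 − (-0.4399)·0.681)/1.916 = 0.233.
Then σ = (x₂ − x₁)/(z₂ − z₁) = (0.681 − 0.0994)/1.916 = 0.304.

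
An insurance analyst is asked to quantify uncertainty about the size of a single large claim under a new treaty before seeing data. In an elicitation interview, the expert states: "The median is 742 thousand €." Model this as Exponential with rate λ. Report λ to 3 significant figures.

λ ≈ 0.000934

Exponential median = ln 2 / λ, so λ = ln 2 / 742.0 = 0.000934.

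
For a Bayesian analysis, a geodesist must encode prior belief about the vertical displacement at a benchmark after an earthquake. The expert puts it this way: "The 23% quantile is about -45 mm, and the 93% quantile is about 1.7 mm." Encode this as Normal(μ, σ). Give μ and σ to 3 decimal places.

The p-quantile of Normal(μ,σ) is μ + z_p·σ, with z_{0.23} = -0.7388 and z_{0.93} = 1.476.
Eliminate σ: μ = (z₂·x₁ − z₁·x₂)/(z₂ − z₁) = (1.476·-45 − (-0.7388)·1.7)/2.215 = -29.420.
Then σ = (x₂ − x₁)/(z₂ − z₁) = (1.7 − -45)/2.215 = 21.087.

μ = -29.420, σ = 21.087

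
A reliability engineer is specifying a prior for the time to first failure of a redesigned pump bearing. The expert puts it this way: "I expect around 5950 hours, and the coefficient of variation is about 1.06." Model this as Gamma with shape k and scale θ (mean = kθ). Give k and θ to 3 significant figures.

k ≈ 0.89, θ ≈ 6690

For Gamma(k, scale θ): mean = kθ, variance = kθ², so CV = 1/√k.
CV = 1.06, hence k = 1/CV² = 0.89.
Then θ = mean/k = 5950/0.89 = 6690.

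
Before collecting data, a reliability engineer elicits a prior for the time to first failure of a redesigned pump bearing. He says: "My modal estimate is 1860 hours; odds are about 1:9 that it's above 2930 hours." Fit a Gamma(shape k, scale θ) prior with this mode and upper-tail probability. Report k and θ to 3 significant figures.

k ≈ 10.1, θ ≈ 205

Gamma(k,θ) with k>1 has mode (k−1)θ, so θ = 1860/(k−1).
Need P(X < 2930) = 0.9 with θ tied to k this way. Start at k = 2, θ = 1860: P(X<2930) ≈ 0.467.
Too low — raise k to concentrate. Iterating converges to k ≈ 10.1.
Then θ = 1860/(10.1−1) ≈ 205.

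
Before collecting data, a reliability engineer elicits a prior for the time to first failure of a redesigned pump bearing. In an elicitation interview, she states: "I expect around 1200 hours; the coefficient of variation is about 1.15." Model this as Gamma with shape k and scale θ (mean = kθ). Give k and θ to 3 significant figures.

For Gamma(k, scale θ): mean = kθ, variance = kθ², so CV = 1/√k.
CV = 1.15, hence k = 1/CV² = 0.756.
Then θ = mean/k = 1200/0.756 = 1590.

k ≈ 0.756, θ ≈ 1590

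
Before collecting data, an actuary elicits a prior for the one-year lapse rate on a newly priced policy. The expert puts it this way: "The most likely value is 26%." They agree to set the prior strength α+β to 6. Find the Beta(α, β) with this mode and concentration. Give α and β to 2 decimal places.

α = 2.04, β = 3.96

For α,β > 1 the Beta mode is (α−1)/(α+β−2). With α+β = 6, the mode is (α−1)/4.
Set (α−1)/4 = 0.26 → α = 1 + 0.26·4 = 2.04.
β = 6 − α = 3.96.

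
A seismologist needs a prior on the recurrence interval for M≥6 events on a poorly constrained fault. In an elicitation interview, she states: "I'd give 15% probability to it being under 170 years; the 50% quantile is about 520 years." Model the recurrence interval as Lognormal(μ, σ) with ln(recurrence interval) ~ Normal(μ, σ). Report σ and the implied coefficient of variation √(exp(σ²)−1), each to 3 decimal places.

σ ≈ 1.079, CV ≈ 1.484

If T ~ Lognormal(μ,σ) then ln T ~ Normal(μ,σ), so the p-quantile of ln T is μ + z_p·σ.
ln(170) = 5.136 and ln(520) = 6.254; z_{0.15} = -1.036, z_{0.5} = 0.
σ = (6.254 − 5.136)/(0 − (-1.036)) = 1.079.
μ = 5.136 − (-1.036)·1.079 = 6.254.
CV = √(exp(σ²)−1) = √(exp(1.1637)−1) = 1.484.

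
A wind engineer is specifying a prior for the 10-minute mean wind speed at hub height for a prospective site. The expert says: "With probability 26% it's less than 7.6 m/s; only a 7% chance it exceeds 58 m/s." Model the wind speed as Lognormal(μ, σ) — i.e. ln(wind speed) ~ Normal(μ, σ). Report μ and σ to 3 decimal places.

If T ~ Lognormal(μ,σ) then ln T ~ Normal(μ,σ), so the p-quantile of ln T is μ + z_p·σ.
ln(7.6) = 2.028 and ln(58) = 4.06; z_{0.26} = -0.6433, z_{0.93} = 1.476.
σ = (4.06 − 2.028)/(1.476 − (-0.6433)) = 0.959.
μ = 2.028 − (-0.6433)·0.959 = 2.645.

μ ≈ 2.645, σ ≈ 0.959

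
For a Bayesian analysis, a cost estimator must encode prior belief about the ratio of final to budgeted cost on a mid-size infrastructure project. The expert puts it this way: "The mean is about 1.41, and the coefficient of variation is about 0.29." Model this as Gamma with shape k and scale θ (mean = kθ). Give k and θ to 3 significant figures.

For Gamma(k, scale θ): mean = kθ, variance = kθ², so CV = 1/√k.
CV = 0.29, hence k = 1/CV² = 11.9.
Then θ = mean/k = 1.41/11.9 = 0.119.

k ≈ 11.9, θ ≈ 0.119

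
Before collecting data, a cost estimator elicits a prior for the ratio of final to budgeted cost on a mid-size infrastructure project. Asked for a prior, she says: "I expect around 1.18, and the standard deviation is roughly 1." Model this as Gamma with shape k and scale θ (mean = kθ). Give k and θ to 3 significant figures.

For Gamma(k, scale θ): mean = kθ, variance = kθ², so CV = 1/√k.
CV = SD/mean = 1/1.18 = 0.8475, hence k = 1/CV² = 1.39.
Then θ = mean/k = 1.18/1.39 = 0.847.

k ≈ 1.39, θ ≈ 0.847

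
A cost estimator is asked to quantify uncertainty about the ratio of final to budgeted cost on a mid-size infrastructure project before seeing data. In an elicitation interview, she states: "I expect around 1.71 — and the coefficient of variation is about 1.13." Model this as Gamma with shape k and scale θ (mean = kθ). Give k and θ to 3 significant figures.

For Gamma(k, scale θ): mean = kθ, variance = kθ², so CV = 1/√k.
CV = 1.13, hence k = 1/CV² = 0.783.
Then θ = mean/k = 1.71/0.783 = 2.18.

k ≈ 0.783, θ ≈ 2.18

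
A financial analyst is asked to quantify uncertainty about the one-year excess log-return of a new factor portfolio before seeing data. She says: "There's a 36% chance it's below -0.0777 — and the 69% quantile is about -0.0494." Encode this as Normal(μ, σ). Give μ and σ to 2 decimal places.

μ = -0.07, σ = 0.03

The p-quantile of Normal(μ,σ) is μ + z_p·σ, with z_{0.36} = -0.3585 and z_{0.69} = 0.4959.
Eliminate σ: μ = (z₂·x₁ − z₁·x₂)/(z₂ − z₁) = (0.4959·-0.0777 − (-0.3585)·-0.0494)/0.8543 = -0.07.
Then σ = (x₂ − x₁)/(z₂ − z₁) = (-0.0494 − -0.0777)/0.8543 = 0.03.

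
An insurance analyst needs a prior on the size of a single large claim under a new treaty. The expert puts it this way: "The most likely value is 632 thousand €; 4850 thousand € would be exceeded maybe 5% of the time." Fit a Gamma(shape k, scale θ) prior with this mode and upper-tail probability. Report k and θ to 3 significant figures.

k ≈ 1.51, θ ≈ 1230

Gamma(k,θ) with k>1 has mode (k−1)θ, so θ = 632/(k−1).
Need P(X < 4850) = 0.95 with θ tied to k this way. Start at k = 2, θ = 632: P(X<4850) ≈ 0.996.
Too high — lower k to spread out. Iterating converges to k ≈ 1.51.
Then θ = 632/(1.51−1) ≈ 1230.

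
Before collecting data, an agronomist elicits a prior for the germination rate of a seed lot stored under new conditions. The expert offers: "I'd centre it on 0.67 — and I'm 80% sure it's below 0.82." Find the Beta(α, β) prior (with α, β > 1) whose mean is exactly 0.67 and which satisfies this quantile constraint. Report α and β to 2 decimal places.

α ≈ 4.84, β ≈ 2.38

With mean 0.67 fixed, write α = 0.67s, β = 0.33s where s = α+β.
Need P(θ < 0.82) = 0.8 under Beta(0.67s, 0.33s). Normal approximation: (q−m)/√(m(1−m)/s) ≈ z_{0.8} = 0.842, so s ≈ 0.67·0.33·(0.842)²/(0.82−0.67)² = 7.0.
At s = 7.0: P(θ<0.82) ≈ 0.794. Adjusting to match 0.8 gives s ≈ 7.22.
So α = 0.67·7.22 ≈ 4.84, β = 0.33·7.22 ≈ 2.38.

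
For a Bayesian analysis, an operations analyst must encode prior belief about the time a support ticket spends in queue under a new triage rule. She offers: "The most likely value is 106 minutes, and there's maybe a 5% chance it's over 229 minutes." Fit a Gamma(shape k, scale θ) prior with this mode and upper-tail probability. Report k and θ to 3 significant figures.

Gamma(k,θ) with k>1 has mode (k−1)θ, so θ = 106/(k−1).
Need P(X < 229) = 0.95 with θ tied to k this way. Start at k = 2, θ = 106: P(X<229) ≈ 0.636.
Too low — raise k to concentrate. Iterating converges to k ≈ 5.64.
Then θ = 106/(5.64−1) ≈ 22.8.

k ≈ 5.64, θ ≈ 22.8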